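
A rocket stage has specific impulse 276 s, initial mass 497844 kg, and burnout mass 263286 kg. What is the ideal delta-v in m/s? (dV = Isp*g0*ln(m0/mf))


Ve = 276 * 9.81 = 2707.56 m/s
dV = 2707.56 * ln(497844/263286) = 1725 m/s

1725 m/s


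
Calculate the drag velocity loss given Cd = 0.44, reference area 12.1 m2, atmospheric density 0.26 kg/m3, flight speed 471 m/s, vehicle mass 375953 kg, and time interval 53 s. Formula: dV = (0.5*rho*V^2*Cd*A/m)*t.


D = 0.5 * 0.26 * 471^2 * 0.44 * 12.1 = 153540.59 N
a = 153540.59 / 375953 = 0.4084 m/s2
dV = 0.4084 * 53 = 21.6 m/s

21.6 m/s


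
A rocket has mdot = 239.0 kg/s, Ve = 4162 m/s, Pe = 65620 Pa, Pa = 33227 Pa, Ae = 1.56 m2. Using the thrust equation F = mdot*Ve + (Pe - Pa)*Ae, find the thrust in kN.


F = 239.0 * 4162 + (65620 - 33227) * 1.56 = 1.0453e+06 N = 1045.3 kN

1045.3 kN


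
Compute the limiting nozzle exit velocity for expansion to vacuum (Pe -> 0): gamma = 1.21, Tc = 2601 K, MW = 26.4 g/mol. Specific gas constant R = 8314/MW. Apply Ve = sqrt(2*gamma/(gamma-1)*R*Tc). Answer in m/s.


R = 8314 / 26.4 = 314.92 J/(kg.K)
Ve = sqrt(2 * 1.21 / (1.21 - 1) * 314.92 * 2601) = 3072 m/s

3072 m/s


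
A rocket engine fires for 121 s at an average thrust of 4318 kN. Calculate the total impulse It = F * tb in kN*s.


It = 4318 * 121 = 522478 kN*s

522478 kN*s


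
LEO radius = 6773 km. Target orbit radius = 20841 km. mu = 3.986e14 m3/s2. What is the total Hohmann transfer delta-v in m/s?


V1 = sqrt(mu/r1) = 7671.46 m/s
dV1 = V1*(sqrt(2*r2/(r1+r2)) - 1) = 1753.68 m/s
V2 = sqrt(mu/r2) = 4373.3 m/s
dV2 = V2*(1 - sqrt(2*r1/(r1+r2))) = 1310.28 m/s
Total dV = 3064 m/s

3064 m/s


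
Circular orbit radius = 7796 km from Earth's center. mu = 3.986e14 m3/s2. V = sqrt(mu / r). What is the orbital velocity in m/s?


V = sqrt(3.986e14 / 7796000) = 7150 m/s

7150 m/s


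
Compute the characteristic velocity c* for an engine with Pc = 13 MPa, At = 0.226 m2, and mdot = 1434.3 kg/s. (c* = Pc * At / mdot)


c* = 13e6 * 0.226 / 1434.3 = 2048 m/s

2048 m/s


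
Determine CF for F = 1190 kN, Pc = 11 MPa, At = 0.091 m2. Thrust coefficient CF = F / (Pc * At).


CF = 1190000 / (11e6 * 0.091) = 1.19

1.19


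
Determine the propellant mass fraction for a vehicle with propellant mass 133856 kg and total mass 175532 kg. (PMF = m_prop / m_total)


PMF = 133856 / 175532 = 0.763

0.763


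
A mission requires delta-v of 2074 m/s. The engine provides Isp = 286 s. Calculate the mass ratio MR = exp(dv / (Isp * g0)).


Ve = 286 * 9.81 = 2805.66 m/s
MR = exp(2074 / 2805.66) = 2.094

2.094


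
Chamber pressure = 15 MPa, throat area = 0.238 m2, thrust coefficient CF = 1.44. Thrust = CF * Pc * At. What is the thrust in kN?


F = 1.44 * 15e6 * 0.238 = 5.1408e+06 N = 5140.8 kN

5140.8 kN


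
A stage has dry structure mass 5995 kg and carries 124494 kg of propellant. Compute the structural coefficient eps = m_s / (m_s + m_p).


eps = 5995 / (5995 + 124494) = 0.0459

0.0459


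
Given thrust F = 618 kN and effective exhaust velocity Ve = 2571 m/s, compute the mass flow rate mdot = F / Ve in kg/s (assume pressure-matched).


mdot = F / Ve = 618000 / 2571 = 240.4 kg/s

240.4 kg/s


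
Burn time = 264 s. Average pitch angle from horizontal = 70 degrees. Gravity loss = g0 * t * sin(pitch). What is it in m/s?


GL = 9.81 * 264 * sin(70 deg) = 2434 m/s

2434 m/s


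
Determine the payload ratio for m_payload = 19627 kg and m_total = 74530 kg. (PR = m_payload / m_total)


PR = 19627 / 74530 = 0.2633

0.2633


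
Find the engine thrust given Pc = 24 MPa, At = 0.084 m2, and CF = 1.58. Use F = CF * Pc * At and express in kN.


F = 1.58 * 24e6 * 0.084 = 3.1853e+06 N = 3185.3 kN

3185.3 kN


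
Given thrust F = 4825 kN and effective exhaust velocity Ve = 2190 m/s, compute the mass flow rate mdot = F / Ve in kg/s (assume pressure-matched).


mdot = F / Ve = 4825000 / 2190 = 2203.2 kg/s

2203.2 kg/s


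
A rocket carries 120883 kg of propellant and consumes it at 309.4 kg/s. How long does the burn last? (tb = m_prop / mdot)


tb = 120883 / 309.4 = 390.7 s

390.7 s


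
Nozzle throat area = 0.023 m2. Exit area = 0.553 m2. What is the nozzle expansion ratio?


AR = 0.553 / 0.023 = 24.0

24.0


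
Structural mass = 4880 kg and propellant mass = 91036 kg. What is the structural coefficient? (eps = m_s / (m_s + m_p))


eps = 4880 / (4880 + 91036) = 0.0509

0.0509


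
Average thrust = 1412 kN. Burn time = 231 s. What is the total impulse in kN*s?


It = 1412 * 231 = 326172 kN*s

326172 kN*s


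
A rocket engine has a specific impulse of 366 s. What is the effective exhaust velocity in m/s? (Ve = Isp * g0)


Ve = Isp * g0 = 366 * 9.81 = 3590.5 m/s

3590.5 m/s


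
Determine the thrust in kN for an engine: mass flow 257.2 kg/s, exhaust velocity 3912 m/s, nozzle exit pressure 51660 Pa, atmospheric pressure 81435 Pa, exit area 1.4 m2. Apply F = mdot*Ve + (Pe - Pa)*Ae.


F = 257.2 * 3912 + (51660 - 81435) * 1.4 = 964481.0 N = 964.5 kN

964.5 kN


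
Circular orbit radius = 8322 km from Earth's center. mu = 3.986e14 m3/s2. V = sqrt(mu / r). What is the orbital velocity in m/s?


V = sqrt(3.986e14 / 8322000) = 6921 m/s

6921 m/s


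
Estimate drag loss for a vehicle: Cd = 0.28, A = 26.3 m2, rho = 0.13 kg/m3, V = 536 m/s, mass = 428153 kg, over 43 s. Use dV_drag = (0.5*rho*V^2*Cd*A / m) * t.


D = 0.5 * 0.13 * 536^2 * 0.28 * 26.3 = 137517.1 N
a = 137517.1 / 428153 = 0.3212 m/s2
dV = 0.3212 * 43 = 13.8 m/s

13.8 m/s


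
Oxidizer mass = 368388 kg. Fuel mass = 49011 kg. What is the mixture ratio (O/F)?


MR = 368388 / 49011 = 7.52

7.52


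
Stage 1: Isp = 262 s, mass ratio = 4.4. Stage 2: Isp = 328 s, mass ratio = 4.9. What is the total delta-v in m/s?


dV1 = 262 * 9.81 * ln(4.4) = 3808.0 m/s
dV2 = 328 * 9.81 * ln(4.9) = 5113.7 m/s
Total dV = 3808.0 + 5113.7 = 8921.7 m/s ~ 8922 m/s

8922 m/s


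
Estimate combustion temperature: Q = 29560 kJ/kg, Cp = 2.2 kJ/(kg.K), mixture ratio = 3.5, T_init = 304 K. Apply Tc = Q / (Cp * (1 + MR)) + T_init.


Tc = 29560 / (2.2 * (1 + 3.5)) + 304 = 3290 K

3290 K


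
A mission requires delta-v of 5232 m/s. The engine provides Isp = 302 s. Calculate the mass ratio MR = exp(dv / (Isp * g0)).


Ve = 302 * 9.81 = 2962.62 m/s
MR = exp(5232 / 2962.62) = 5.847

5.847


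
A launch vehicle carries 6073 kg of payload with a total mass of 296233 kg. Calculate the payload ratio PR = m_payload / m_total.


PR = 6073 / 296233 = 0.0205

0.0205


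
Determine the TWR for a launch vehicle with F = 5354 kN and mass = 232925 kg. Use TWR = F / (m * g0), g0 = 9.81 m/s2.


TWR = 5354000 / (232925 * 9.81) = 2.34

2.34


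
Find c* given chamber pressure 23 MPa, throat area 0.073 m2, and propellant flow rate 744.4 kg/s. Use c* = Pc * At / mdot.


c* = 23e6 * 0.073 / 744.4 = 2256 m/s

2256 m/s


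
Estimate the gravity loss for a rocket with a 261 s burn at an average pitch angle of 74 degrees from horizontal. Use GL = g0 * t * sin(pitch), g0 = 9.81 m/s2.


GL = 9.81 * 261 * sin(74 deg) = 2461 m/s

2461 m/s


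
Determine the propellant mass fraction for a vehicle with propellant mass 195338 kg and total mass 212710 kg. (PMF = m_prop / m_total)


PMF = 195338 / 212710 = 0.918

0.918


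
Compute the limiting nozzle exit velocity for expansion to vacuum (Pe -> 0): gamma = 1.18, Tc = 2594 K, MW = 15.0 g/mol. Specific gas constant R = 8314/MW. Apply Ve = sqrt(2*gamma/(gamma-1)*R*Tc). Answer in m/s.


R = 8314 / 15.0 = 554.27 J/(kg.K)
Ve = sqrt(2 * 1.18 / (1.18 - 1) * 554.27 * 2594) = 4342 m/s

4342 m/s


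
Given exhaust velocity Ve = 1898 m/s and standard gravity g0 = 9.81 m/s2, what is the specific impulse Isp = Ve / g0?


Isp = Ve / g0 = 1898 / 9.81 = 193.5 s

193.5 s


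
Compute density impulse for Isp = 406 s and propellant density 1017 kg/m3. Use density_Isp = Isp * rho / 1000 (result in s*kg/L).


rho*Isp = 406 * 1017 / 1000 = 413 s*kg/L

413 s*kg/L


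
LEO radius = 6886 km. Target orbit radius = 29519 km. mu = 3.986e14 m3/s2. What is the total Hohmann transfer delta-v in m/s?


V1 = sqrt(mu/r1) = 7608.26 m/s
dV1 = V1*(sqrt(2*r2/(r1+r2)) - 1) = 2080.55 m/s
V2 = sqrt(mu/r2) = 3674.67 m/s
dV2 = V2*(1 - sqrt(2*r1/(r1+r2))) = 1414.52 m/s
Total dV = 3495 m/s

3495 m/s


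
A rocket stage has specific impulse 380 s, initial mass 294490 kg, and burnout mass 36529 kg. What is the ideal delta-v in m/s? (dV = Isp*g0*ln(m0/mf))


Ve = 380 * 9.81 = 3727.8 m/s
dV = 3727.8 * ln(294490/36529) = 7780 m/s

7780 m/s


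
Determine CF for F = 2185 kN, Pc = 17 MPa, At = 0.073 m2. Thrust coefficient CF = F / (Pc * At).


CF = 2185000 / (17e6 * 0.073) = 1.76

1.76


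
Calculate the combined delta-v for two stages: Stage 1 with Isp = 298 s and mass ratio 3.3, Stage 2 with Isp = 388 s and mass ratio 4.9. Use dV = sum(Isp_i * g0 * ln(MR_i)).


dV1 = 298 * 9.81 * ln(3.3) = 3490.3 m/s
dV2 = 388 * 9.81 * ln(4.9) = 6049.1 m/s
Total dV = 3490.3 + 6049.1 = 9539.4 m/s ~ 9539 m/s

9539 m/s


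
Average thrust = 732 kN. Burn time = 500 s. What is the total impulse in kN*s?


It = 732 * 500 = 366000 kN*s

366000 kN*s


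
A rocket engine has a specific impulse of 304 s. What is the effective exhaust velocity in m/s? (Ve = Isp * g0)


Ve = Isp * g0 = 304 * 9.81 = 2982.2 m/s

2982.2 m/s


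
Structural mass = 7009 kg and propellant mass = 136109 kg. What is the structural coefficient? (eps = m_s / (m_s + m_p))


eps = 7009 / (7009 + 136109) = 0.049

0.049


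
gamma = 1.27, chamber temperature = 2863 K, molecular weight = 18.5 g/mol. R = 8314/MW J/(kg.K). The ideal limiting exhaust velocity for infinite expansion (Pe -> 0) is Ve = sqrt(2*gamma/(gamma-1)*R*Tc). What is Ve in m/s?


R = 8314 / 18.5 = 449.41 J/(kg.K)
Ve = sqrt(2 * 1.27 / (1.27 - 1) * 449.41 * 2863) = 3479 m/s

3479 m/s


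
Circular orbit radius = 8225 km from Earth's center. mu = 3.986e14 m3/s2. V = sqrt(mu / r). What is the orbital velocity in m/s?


V = sqrt(3.986e14 / 8225000) = 6961 m/s

6961 m/s


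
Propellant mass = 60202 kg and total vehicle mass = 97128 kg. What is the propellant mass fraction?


PMF = 60202 / 97128 = 0.62

0.62


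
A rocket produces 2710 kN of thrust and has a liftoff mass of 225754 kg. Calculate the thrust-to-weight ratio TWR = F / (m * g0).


TWR = 2710000 / (225754 * 9.81) = 1.22

1.22


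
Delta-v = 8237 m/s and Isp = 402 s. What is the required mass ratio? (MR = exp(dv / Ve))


Ve = 402 * 9.81 = 3943.62 m/s
MR = exp(8237 / 3943.62) = 8.074

8.074


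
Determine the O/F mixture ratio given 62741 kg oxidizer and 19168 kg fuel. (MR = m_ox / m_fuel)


MR = 62741 / 19168 = 3.27

3.27


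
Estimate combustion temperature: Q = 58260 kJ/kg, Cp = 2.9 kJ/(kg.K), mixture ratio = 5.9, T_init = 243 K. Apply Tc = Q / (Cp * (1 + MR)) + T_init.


Tc = 58260 / (2.9 * (1 + 5.9)) + 243 = 3155 K

3155 K


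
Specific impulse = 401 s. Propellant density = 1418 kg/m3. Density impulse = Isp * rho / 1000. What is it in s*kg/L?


rho*Isp = 401 * 1418 / 1000 = 569 s*kg/L

569 s*kg/L


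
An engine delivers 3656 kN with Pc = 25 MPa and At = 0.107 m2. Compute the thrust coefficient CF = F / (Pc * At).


CF = 3656000 / (25e6 * 0.107) = 1.37

1.37


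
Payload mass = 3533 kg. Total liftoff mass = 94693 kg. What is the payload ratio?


PR = 3533 / 94693 = 0.0373

0.0373


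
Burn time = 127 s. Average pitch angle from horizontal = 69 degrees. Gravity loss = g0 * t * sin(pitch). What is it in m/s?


GL = 9.81 * 127 * sin(69 deg) = 1163 m/s

1163 m/s


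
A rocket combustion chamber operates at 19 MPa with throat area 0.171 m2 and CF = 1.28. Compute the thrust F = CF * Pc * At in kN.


F = 1.28 * 19e6 * 0.171 = 4.1587e+06 N = 4158.7 kN

4158.7 kN


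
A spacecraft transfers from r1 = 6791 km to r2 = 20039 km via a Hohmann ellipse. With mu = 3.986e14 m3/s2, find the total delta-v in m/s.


V1 = sqrt(mu/r1) = 7661.29 m/s
dV1 = V1*(sqrt(2*r2/(r1+r2)) - 1) = 1702.35 m/s
V2 = sqrt(mu/r2) = 4459.96 m/s
dV2 = V2*(1 - sqrt(2*r1/(r1+r2))) = 1286.72 m/s
Total dV = 2989 m/s

2989 m/s


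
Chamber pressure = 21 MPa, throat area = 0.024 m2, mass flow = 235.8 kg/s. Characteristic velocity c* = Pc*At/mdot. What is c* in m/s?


c* = 21e6 * 0.024 / 235.8 = 2137 m/s

2137 m/s


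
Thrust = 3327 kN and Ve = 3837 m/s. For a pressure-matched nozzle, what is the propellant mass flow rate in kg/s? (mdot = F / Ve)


mdot = F / Ve = 3327000 / 3837 = 867.1 kg/s

867.1 kg/s


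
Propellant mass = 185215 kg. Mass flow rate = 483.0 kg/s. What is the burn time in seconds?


tb = 185215 / 483.0 = 383.5 s

383.5 s


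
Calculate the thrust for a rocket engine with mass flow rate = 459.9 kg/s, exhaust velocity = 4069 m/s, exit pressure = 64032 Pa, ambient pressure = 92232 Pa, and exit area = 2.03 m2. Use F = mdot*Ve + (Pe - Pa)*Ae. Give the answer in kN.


F = 459.9 * 4069 + (64032 - 92232) * 2.03 = 1.8141e+06 N = 1814.1 kN

1814.1 kN


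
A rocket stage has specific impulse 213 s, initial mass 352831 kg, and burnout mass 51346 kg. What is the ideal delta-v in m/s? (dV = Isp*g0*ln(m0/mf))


Ve = 213 * 9.81 = 2089.53 m/s
dV = 2089.53 * ln(352831/51346) = 4027 m/s

4027 m/s


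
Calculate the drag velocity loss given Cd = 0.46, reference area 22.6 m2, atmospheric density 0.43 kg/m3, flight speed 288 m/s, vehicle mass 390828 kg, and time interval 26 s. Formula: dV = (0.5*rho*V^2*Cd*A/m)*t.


D = 0.5 * 0.43 * 288^2 * 0.46 * 22.6 = 185391.45 N
a = 185391.45 / 390828 = 0.4744 m/s2
dV = 0.4744 * 26 = 12.3 m/s

12.3 m/s


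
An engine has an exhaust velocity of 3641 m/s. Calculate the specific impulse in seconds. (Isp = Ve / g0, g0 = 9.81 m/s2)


Isp = Ve / g0 = 3641 / 9.81 = 371.2 s

371.2 s


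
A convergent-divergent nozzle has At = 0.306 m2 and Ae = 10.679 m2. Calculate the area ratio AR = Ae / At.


AR = 10.679 / 0.306 = 34.9

34.9


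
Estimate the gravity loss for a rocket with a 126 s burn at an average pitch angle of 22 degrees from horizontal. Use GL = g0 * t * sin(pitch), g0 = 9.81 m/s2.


GL = 9.81 * 126 * sin(22 deg) = 463 m/s

463 m/s


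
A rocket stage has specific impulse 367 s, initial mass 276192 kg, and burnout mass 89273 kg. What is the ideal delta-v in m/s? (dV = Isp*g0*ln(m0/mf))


Ve = 367 * 9.81 = 3600.27 m/s
dV = 3600.27 * ln(276192/89273) = 4066 m/s

4066 m/s


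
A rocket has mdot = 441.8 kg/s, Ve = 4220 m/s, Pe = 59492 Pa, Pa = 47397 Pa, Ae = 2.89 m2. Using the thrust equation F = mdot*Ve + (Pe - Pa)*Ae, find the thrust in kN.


F = 441.8 * 4220 + (59492 - 47397) * 2.89 = 1.8994e+06 N = 1899.4 kN

1899.4 kN


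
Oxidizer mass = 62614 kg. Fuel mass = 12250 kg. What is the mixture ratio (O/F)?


MR = 62614 / 12250 = 5.11

5.11


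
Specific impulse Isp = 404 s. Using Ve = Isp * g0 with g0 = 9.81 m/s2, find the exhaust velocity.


Ve = Isp * g0 = 404 * 9.81 = 3963.2 m/s

3963.2 m/s


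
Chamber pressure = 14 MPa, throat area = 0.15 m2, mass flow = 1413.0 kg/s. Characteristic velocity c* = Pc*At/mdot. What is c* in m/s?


c* = 14e6 * 0.15 / 1413.0 = 1486 m/s

1486 m/s


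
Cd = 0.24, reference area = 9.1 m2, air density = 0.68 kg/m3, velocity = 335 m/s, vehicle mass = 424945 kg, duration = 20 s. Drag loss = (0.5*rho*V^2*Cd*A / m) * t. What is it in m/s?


D = 0.5 * 0.68 * 335^2 * 0.24 * 9.1 = 83333.8 N
a = 83333.8 / 424945 = 0.1961 m/s2
dV = 0.1961 * 20 = 3.9 m/s

3.9 m/s


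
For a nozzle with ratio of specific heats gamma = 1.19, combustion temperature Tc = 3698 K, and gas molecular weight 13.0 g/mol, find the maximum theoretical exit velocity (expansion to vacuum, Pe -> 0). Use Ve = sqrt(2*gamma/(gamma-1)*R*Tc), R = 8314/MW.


R = 8314 / 13.0 = 639.54 J/(kg.K)
Ve = sqrt(2 * 1.19 / (1.19 - 1) * 639.54 * 3698) = 5443 m/s

5443 m/s


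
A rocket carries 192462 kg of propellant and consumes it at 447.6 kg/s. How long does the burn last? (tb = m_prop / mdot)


tb = 192462 / 447.6 = 430.0 s

430.0 s


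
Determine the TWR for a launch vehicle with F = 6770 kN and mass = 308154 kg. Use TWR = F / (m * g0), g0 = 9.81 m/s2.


TWR = 6770000 / (308154 * 9.81) = 2.24

2.24


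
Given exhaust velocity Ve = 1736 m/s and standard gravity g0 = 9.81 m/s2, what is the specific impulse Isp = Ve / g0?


Isp = Ve / g0 = 1736 / 9.81 = 177.0 s

177.0 s


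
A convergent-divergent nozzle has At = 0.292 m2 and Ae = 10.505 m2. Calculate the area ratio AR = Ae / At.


AR = 10.505 / 0.292 = 36.0

36.0


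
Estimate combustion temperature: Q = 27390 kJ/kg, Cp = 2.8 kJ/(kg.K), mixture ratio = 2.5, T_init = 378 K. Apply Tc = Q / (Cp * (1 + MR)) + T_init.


Tc = 27390 / (2.8 * (1 + 2.5)) + 378 = 3173 K

3173 K


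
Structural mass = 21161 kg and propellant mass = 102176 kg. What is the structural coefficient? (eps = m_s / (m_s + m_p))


eps = 21161 / (21161 + 102176) = 0.1716

0.1716


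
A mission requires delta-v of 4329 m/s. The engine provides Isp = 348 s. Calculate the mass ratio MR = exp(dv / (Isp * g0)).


Ve = 348 * 9.81 = 3413.88 m/s
MR = exp(4329 / 3413.88) = 3.554

3.554


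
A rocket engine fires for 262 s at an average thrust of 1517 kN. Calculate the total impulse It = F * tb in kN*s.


It = 1517 * 262 = 397454 kN*s

397454 kN*s


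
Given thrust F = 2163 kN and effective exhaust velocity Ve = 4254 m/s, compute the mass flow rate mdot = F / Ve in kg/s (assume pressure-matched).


mdot = F / Ve = 2163000 / 4254 = 508.5 kg/s

508.5 kg/s


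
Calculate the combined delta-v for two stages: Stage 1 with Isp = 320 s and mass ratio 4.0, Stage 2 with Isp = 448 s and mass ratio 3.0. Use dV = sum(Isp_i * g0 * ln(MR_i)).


dV1 = 320 * 9.81 * ln(4.0) = 4351.9 m/s
dV2 = 448 * 9.81 * ln(3.0) = 4828.3 m/s
Total dV = 4351.9 + 4828.3 = 9180.2 m/s ~ 9180 m/s

9180 m/s


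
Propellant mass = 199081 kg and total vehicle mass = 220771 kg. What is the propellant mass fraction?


PMF = 199081 / 220771 = 0.902

0.902


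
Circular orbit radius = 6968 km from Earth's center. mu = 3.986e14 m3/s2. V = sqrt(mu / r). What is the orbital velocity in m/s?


V = sqrt(3.986e14 / 6968000) = 7563 m/s

7563 m/s


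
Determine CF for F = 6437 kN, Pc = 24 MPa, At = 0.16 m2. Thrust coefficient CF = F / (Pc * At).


CF = 6437000 / (24e6 * 0.16) = 1.68

1.68


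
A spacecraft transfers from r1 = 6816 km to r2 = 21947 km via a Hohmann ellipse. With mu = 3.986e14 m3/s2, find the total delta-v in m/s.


V1 = sqrt(mu/r1) = 7647.22 m/s
dV1 = V1*(sqrt(2*r2/(r1+r2)) - 1) = 1799.68 m/s
V2 = sqrt(mu/r2) = 4261.68 m/s
dV2 = V2*(1 - sqrt(2*r1/(r1+r2))) = 1327.79 m/s
Total dV = 3127 m/s

3127 m/s


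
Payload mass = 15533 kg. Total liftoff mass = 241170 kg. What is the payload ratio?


PR = 15533 / 241170 = 0.0644

0.0644


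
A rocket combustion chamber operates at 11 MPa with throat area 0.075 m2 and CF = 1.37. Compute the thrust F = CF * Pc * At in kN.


F = 1.37 * 11e6 * 0.075 = 1.1302e+06 N = 1130.2 kN

1130.2 kN


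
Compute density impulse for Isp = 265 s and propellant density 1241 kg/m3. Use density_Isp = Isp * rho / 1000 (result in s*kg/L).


rho*Isp = 265 * 1241 / 1000 = 329 s*kg/L

329 s*kg/L


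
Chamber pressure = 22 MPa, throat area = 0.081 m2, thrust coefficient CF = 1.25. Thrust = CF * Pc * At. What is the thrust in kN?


F = 1.25 * 22e6 * 0.081 = 2.2275e+06 N = 2227.5 kN

2227.5 kN


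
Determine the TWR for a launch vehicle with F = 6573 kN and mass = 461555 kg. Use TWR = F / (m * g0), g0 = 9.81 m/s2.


TWR = 6573000 / (461555 * 9.81) = 1.45

1.45


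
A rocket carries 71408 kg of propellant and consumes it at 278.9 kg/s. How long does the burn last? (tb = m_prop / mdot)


tb = 71408 / 278.9 = 256.0 s

256.0 s


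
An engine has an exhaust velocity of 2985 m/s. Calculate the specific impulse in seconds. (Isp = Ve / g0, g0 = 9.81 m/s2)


Isp = Ve / g0 = 2985 / 9.81 = 304.3 s

304.3 s


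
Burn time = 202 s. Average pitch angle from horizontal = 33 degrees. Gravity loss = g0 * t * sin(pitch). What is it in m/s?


GL = 9.81 * 202 * sin(33 deg) = 1079 m/s

1079 m/s


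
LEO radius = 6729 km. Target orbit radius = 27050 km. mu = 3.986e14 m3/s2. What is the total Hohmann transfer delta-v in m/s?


V1 = sqrt(mu/r1) = 7696.5 m/s
dV1 = V1*(sqrt(2*r2/(r1+r2)) - 1) = 2043.71 m/s
V2 = sqrt(mu/r2) = 3838.71 m/s
dV2 = V2*(1 - sqrt(2*r1/(r1+r2))) = 1415.72 m/s
Total dV = 3459 m/s

3459 m/s


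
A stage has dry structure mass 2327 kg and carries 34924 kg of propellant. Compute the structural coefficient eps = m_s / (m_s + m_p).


eps = 2327 / (2327 + 34924) = 0.0625

0.0625


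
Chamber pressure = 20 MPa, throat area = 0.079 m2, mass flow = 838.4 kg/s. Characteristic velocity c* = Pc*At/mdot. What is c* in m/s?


c* = 20e6 * 0.079 / 838.4 = 1885 m/s

1885 m/s


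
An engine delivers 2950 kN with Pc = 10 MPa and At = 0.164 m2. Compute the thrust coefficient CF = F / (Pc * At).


CF = 2950000 / (10e6 * 0.164) = 1.8

1.8


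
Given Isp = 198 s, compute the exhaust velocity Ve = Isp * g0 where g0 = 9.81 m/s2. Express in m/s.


Ve = Isp * g0 = 198 * 9.81 = 1942.4 m/s

1942.4 m/s


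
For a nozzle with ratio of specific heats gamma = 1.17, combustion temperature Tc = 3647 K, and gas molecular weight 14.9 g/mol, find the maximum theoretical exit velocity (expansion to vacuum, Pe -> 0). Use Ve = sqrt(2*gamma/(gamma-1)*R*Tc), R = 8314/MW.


R = 8314 / 14.9 = 557.99 J/(kg.K)
Ve = sqrt(2 * 1.17 / (1.17 - 1) * 557.99 * 3647) = 5293 m/s

5293 m/s


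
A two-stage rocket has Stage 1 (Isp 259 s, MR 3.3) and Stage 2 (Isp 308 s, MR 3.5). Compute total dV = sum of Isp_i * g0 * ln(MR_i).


dV1 = 259 * 9.81 * ln(3.3) = 3033.5 m/s
dV2 = 308 * 9.81 * ln(3.5) = 3785.2 m/s
Total dV = 3033.5 + 3785.2 = 6818.7 m/s ~ 6819 m/s

6819 m/s


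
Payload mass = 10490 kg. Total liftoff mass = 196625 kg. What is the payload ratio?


PR = 10490 / 196625 = 0.0534

0.0534


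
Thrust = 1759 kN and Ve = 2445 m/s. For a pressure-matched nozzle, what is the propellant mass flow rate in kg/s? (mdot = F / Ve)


mdot = F / Ve = 1759000 / 2445 = 719.4 kg/s

719.4 kg/s


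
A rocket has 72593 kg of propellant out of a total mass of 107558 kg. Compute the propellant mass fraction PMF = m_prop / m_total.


PMF = 72593 / 107558 = 0.675

0.675


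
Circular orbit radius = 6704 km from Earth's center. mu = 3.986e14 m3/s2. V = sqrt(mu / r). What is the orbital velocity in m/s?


V = sqrt(3.986e14 / 6704000) = 7711 m/s

7711 m/s


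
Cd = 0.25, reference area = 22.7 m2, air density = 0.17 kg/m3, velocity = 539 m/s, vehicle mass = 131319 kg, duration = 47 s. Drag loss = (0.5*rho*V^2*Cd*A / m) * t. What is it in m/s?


D = 0.5 * 0.17 * 539^2 * 0.25 * 22.7 = 140140.07 N
a = 140140.07 / 131319 = 1.0672 m/s2
dV = 1.0672 * 47 = 50.2 m/s

50.2 m/s


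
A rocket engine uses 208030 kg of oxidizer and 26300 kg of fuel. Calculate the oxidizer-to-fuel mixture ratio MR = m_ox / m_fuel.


MR = 208030 / 26300 = 7.91

7.91


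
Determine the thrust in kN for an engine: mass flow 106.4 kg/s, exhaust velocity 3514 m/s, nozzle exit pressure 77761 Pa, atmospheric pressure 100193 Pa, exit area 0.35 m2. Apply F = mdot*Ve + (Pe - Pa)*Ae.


F = 106.4 * 3514 + (77761 - 100193) * 0.35 = 366038.0 N = 366.0 kN

366.0 kN


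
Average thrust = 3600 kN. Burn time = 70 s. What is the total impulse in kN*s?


It = 3600 * 70 = 252000 kN*s

252000 kN*s


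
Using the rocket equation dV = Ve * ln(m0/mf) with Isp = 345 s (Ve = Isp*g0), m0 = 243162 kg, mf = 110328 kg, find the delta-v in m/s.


Ve = 345 * 9.81 = 3384.45 m/s
dV = 3384.45 * ln(243162/110328) = 2675 m/s

2675 m/s


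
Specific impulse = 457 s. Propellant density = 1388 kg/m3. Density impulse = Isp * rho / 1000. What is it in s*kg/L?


rho*Isp = 457 * 1388 / 1000 = 634 s*kg/L

634 s*kg/L


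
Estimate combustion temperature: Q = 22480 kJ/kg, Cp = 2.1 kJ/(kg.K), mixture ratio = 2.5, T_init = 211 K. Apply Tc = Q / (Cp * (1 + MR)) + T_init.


Tc = 22480 / (2.1 * (1 + 2.5)) + 211 = 3270 K

3270 K


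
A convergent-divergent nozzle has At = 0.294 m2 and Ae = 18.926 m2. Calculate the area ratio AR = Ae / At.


AR = 18.926 / 0.294 = 64.4

64.4


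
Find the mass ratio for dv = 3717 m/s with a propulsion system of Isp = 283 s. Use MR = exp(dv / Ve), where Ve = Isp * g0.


Ve = 283 * 9.81 = 2776.23 m/s
MR = exp(3717 / 2776.23) = 3.815

3.815


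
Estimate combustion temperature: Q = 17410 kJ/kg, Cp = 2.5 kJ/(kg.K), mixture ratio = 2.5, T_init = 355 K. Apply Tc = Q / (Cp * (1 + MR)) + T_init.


Tc = 17410 / (2.5 * (1 + 2.5)) + 355 = 2345 K

2345 K


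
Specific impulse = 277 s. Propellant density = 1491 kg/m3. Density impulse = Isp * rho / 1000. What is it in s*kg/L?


rho*Isp = 277 * 1491 / 1000 = 413 s*kg/L

413 s*kg/L


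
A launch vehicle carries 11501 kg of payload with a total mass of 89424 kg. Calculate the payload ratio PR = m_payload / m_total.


PR = 11501 / 89424 = 0.1286

0.1286


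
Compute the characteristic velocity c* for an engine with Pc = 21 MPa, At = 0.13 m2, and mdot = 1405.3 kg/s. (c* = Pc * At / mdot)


c* = 21e6 * 0.13 / 1405.3 = 1943 m/s

1943 m/s


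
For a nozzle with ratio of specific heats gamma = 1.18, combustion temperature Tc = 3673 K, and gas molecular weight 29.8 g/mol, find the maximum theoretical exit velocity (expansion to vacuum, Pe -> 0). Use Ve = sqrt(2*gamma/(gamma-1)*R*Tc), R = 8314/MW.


R = 8314 / 29.8 = 278.99 J/(kg.K)
Ve = sqrt(2 * 1.18 / (1.18 - 1) * 278.99 * 3673) = 3665 m/s

3665 m/s


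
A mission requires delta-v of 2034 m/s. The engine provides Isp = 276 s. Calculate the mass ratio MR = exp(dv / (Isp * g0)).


Ve = 276 * 9.81 = 2707.56 m/s
MR = exp(2034 / 2707.56) = 2.12

2.12


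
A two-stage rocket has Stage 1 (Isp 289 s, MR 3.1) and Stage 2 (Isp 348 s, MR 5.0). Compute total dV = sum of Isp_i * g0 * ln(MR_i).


dV1 = 289 * 9.81 * ln(3.1) = 3207.6 m/s
dV2 = 348 * 9.81 * ln(5.0) = 5494.4 m/s
Total dV = 3207.6 + 5494.4 = 8702.0 m/s ~ 8702 m/s

8702 m/s


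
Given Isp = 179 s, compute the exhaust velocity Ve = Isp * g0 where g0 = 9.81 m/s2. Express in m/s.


Ve = Isp * g0 = 179 * 9.81 = 1756.0 m/s

1756.0 m/s


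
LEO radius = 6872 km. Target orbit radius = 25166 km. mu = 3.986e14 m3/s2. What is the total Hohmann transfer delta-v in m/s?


V1 = sqrt(mu/r1) = 7616.0 m/s
dV1 = V1*(sqrt(2*r2/(r1+r2)) - 1) = 1929.89 m/s
V2 = sqrt(mu/r2) = 3979.8 m/s
dV2 = V2*(1 - sqrt(2*r1/(r1+r2))) = 1373.14 m/s
Total dV = 3303 m/s

3303 m/s


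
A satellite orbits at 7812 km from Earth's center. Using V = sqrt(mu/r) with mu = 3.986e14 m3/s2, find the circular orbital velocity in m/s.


V = sqrt(3.986e14 / 7812000) = 7143 m/s

7143 m/s


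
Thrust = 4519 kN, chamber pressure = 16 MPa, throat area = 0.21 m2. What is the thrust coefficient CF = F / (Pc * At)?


CF = 4519000 / (16e6 * 0.21) = 1.34

1.34


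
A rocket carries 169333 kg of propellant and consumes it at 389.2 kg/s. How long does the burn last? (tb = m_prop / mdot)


tb = 169333 / 389.2 = 435.1 s

435.1 s


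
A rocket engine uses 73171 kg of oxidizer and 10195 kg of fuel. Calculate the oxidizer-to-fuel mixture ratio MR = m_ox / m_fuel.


MR = 73171 / 10195 = 7.18

7.18


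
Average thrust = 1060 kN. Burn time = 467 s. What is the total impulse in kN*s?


It = 1060 * 467 = 495020 kN*s

495020 kN*s


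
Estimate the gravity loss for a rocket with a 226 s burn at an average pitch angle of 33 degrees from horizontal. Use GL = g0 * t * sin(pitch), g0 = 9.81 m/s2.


GL = 9.81 * 226 * sin(33 deg) = 1207 m/s

1207 m/s


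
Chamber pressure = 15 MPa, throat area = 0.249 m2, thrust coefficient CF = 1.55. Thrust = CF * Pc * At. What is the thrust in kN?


F = 1.55 * 15e6 * 0.249 = 5.7892e+06 N = 5789.2 kN

5789.2 kN


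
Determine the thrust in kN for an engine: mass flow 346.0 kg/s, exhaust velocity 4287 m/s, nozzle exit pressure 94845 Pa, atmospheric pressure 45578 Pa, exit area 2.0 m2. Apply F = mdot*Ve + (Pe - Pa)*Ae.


F = 346.0 * 4287 + (94845 - 45578) * 2.0 = 1.5818e+06 N = 1581.8 kN

1581.8 kN


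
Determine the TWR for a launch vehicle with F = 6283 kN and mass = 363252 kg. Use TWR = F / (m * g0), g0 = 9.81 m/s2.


TWR = 6283000 / (363252 * 9.81) = 1.76

1.76


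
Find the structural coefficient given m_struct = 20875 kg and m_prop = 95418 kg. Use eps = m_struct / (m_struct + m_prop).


eps = 20875 / (20875 + 95418) = 0.1795

0.1795


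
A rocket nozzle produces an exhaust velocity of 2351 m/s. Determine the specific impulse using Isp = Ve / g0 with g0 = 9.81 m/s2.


Isp = Ve / g0 = 2351 / 9.81 = 239.7 s

239.7 s


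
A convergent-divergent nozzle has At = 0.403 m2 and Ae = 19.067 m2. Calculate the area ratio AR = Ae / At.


AR = 19.067 / 0.403 = 47.3

47.3


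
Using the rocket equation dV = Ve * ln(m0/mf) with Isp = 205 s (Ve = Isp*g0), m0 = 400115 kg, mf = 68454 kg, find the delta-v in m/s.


Ve = 205 * 9.81 = 2011.05 m/s
dV = 2011.05 * ln(400115/68454) = 3551 m/s

3551 m/s


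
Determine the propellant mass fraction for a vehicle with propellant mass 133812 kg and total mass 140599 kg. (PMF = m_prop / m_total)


PMF = 133812 / 140599 = 0.952

0.952


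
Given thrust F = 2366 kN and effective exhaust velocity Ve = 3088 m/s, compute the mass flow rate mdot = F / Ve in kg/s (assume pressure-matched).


mdot = F / Ve = 2366000 / 3088 = 766.2 kg/s

766.2 kg/s


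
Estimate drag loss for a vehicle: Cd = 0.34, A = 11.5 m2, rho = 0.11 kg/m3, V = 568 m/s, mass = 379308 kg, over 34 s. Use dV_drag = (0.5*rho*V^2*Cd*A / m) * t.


D = 0.5 * 0.11 * 568^2 * 0.34 * 11.5 = 69380.29 N
a = 69380.29 / 379308 = 0.1829 m/s2
dV = 0.1829 * 34 = 6.2 m/s

6.2 m/s


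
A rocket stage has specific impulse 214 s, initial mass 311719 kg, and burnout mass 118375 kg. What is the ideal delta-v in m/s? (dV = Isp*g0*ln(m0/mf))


Ve = 214 * 9.81 = 2099.34 m/s
dV = 2099.34 * ln(311719/118375) = 2033 m/s

2033 m/s


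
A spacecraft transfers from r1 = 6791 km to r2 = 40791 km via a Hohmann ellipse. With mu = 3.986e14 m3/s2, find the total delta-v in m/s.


V1 = sqrt(mu/r1) = 7661.29 m/s
dV1 = V1*(sqrt(2*r2/(r1+r2)) - 1) = 2370.48 m/s
V2 = sqrt(mu/r2) = 3125.98 m/s
dV2 = V2*(1 - sqrt(2*r1/(r1+r2))) = 1455.86 m/s
Total dV = 3826 m/s

3826 m/s


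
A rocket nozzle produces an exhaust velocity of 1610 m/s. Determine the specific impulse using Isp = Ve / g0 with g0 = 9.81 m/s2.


Isp = Ve / g0 = 1610 / 9.81 = 164.1 s

164.1 s


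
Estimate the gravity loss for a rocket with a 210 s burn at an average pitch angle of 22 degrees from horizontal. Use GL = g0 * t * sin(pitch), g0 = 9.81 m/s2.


GL = 9.81 * 210 * sin(22 deg) = 772 m/s

772 m/s


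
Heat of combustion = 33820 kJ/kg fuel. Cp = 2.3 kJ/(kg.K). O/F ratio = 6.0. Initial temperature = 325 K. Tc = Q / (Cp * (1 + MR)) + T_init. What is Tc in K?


Tc = 33820 / (2.3 * (1 + 6.0)) + 325 = 2426 K

2426 K


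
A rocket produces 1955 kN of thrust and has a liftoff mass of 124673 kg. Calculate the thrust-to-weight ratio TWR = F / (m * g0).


TWR = 1955000 / (124673 * 9.81) = 1.6

1.6


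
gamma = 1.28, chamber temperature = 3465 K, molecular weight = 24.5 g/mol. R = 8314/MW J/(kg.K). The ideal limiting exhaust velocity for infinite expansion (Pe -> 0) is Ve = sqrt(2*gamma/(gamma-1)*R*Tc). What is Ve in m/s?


R = 8314 / 24.5 = 339.35 J/(kg.K)
Ve = sqrt(2 * 1.28 / (1.28 - 1) * 339.35 * 3465) = 3279 m/s

3279 m/s


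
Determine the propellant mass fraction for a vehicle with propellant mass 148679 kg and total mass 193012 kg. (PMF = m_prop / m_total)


PMF = 148679 / 193012 = 0.77

0.77


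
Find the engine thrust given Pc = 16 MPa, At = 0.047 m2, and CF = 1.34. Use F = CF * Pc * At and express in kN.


F = 1.34 * 16e6 * 0.047 = 1.0077e+06 N = 1007.7 kN

1007.7 kN


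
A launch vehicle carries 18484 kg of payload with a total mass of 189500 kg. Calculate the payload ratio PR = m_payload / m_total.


PR = 18484 / 189500 = 0.0975

0.0975


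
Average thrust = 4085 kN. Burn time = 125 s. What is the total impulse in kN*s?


It = 4085 * 125 = 510625 kN*s

510625 kN*s


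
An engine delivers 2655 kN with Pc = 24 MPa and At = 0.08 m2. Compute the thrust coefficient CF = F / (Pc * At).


CF = 2655000 / (24e6 * 0.08) = 1.38

1.38


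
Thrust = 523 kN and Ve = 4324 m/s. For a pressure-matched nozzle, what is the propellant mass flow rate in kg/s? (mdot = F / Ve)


mdot = F / Ve = 523000 / 4324 = 121.0 kg/s

121.0 kg/s


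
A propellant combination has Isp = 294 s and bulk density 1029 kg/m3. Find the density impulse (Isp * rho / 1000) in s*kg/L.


rho*Isp = 294 * 1029 / 1000 = 303 s*kg/L

303 s*kg/L


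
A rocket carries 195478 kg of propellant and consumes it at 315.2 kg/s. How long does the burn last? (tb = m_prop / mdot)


tb = 195478 / 315.2 = 620.2 s

620.2 s


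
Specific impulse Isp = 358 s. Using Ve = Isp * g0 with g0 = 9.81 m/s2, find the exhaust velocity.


Ve = Isp * g0 = 358 * 9.81 = 3512.0 m/s

3512.0 m/s


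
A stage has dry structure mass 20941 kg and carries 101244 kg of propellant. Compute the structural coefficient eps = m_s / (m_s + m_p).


eps = 20941 / (20941 + 101244) = 0.1714

0.1714


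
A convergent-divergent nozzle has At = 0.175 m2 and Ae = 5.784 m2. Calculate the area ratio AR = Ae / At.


AR = 5.784 / 0.175 = 33.1

33.1


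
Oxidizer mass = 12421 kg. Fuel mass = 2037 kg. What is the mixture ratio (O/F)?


MR = 12421 / 2037 = 6.1

6.1


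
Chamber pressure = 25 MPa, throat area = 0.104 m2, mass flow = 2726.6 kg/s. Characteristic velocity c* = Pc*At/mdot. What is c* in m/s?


c* = 25e6 * 0.104 / 2726.6 = 954 m/s

954 m/s


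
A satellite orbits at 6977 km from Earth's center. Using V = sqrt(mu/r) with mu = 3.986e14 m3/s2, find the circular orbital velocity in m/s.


V = sqrt(3.986e14 / 6977000) = 7558 m/s

7558 m/s


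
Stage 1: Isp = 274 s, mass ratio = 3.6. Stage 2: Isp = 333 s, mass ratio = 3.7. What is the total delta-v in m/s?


dV1 = 274 * 9.81 * ln(3.6) = 3443.1 m/s
dV2 = 333 * 9.81 * ln(3.7) = 4274.0 m/s
Total dV = 3443.1 + 4274.0 = 7717.1 m/s ~ 7717 m/s

7717 m/s


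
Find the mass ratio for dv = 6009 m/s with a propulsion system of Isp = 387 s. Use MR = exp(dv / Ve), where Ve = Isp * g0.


Ve = 387 * 9.81 = 3796.47 m/s
MR = exp(6009 / 3796.47) = 4.869

4.869


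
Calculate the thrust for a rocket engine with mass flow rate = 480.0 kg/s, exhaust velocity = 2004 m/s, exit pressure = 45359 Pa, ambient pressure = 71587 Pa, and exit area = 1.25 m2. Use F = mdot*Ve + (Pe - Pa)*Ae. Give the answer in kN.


F = 480.0 * 2004 + (45359 - 71587) * 1.25 = 929135.0 N = 929.1 kN

929.1 kN


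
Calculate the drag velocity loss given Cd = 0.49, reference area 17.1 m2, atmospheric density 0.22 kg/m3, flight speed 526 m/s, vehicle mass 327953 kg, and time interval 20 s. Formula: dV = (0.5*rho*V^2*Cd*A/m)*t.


D = 0.5 * 0.22 * 526^2 * 0.49 * 17.1 = 255009.5 N
a = 255009.5 / 327953 = 0.7776 m/s2
dV = 0.7776 * 20 = 15.6 m/s

15.6 m/s


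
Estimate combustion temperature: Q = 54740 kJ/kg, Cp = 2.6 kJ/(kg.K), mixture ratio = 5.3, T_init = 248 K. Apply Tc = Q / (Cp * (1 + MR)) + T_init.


Tc = 54740 / (2.6 * (1 + 5.3)) + 248 = 3590 K

3590 K


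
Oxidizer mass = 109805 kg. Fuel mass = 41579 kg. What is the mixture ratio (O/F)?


MR = 109805 / 41579 = 2.64

2.64


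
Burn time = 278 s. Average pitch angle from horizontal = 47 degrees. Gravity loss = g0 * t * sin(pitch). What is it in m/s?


GL = 9.81 * 278 * sin(47 deg) = 1995 m/s

1995 m/s


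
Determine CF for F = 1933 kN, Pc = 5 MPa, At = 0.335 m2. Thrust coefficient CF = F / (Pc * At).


CF = 1933000 / (5e6 * 0.335) = 1.15

1.15


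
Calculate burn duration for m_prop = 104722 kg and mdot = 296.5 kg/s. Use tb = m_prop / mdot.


tb = 104722 / 296.5 = 353.2 s

353.2 s


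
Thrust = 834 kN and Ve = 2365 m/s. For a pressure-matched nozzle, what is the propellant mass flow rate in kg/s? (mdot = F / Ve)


mdot = F / Ve = 834000 / 2365 = 352.6 kg/s

352.6 kg/s


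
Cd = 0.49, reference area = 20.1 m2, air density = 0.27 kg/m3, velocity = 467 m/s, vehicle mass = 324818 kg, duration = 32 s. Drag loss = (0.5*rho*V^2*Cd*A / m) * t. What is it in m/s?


D = 0.5 * 0.27 * 467^2 * 0.49 * 20.1 = 289974.41 N
a = 289974.41 / 324818 = 0.8927 m/s2
dV = 0.8927 * 32 = 28.6 m/s

28.6 m/s


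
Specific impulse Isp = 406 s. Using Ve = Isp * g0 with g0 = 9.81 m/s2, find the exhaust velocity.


Ve = Isp * g0 = 406 * 9.81 = 3982.9 m/s

3982.9 m/s


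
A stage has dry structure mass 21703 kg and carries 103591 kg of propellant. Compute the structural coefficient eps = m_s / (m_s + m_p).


eps = 21703 / (21703 + 103591) = 0.1732

0.1732


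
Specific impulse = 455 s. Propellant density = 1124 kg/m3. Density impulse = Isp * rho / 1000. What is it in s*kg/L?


rho*Isp = 455 * 1124 / 1000 = 511 s*kg/L

511 s*kg/L


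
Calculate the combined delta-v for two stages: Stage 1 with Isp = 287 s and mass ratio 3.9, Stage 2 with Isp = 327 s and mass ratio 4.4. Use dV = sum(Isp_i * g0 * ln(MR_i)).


dV1 = 287 * 9.81 * ln(3.9) = 3831.8 m/s
dV2 = 327 * 9.81 * ln(4.4) = 4752.8 m/s
Total dV = 3831.8 + 4752.8 = 8584.6 m/s ~ 8585 m/s

8585 m/s


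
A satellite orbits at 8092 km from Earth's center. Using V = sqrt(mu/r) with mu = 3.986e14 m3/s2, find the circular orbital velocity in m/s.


V = sqrt(3.986e14 / 8092000) = 7018 m/s

7018 m/s


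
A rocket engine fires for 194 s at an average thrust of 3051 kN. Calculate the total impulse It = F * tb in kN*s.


It = 3051 * 194 = 591894 kN*s

591894 kN*s


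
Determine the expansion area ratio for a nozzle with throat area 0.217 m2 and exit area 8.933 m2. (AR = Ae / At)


AR = 8.933 / 0.217 = 41.2

41.2


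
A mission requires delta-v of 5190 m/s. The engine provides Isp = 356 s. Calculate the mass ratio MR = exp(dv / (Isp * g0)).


Ve = 356 * 9.81 = 3492.36 m/s
MR = exp(5190 / 3492.36) = 4.42

4.42


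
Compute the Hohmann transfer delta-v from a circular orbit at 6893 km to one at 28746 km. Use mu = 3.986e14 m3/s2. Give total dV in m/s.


V1 = sqrt(mu/r1) = 7604.39 m/s
dV1 = V1*(sqrt(2*r2/(r1+r2)) - 1) = 2054.01 m/s
V2 = sqrt(mu/r2) = 3723.75 m/s
dV2 = V2*(1 - sqrt(2*r1/(r1+r2))) = 1407.76 m/s
Total dV = 3462 m/s

3462 m/s


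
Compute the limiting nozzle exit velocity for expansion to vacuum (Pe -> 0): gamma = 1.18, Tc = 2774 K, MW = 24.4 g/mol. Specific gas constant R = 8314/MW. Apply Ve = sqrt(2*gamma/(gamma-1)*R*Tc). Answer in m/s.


R = 8314 / 24.4 = 340.74 J/(kg.K)
Ve = sqrt(2 * 1.18 / (1.18 - 1) * 340.74 * 2774) = 3520 m/s

3520 m/s


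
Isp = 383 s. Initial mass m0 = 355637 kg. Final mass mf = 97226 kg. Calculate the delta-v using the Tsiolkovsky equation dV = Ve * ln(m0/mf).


Ve = 383 * 9.81 = 3757.23 m/s
dV = 3757.23 * ln(355637/97226) = 4873 m/s

4873 m/s


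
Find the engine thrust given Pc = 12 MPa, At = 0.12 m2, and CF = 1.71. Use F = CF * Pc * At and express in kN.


F = 1.71 * 12e6 * 0.12 = 2.4624e+06 N = 2462.4 kN

2462.4 kN


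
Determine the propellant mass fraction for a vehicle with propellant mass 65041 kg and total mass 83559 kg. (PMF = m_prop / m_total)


PMF = 65041 / 83559 = 0.778

0.778


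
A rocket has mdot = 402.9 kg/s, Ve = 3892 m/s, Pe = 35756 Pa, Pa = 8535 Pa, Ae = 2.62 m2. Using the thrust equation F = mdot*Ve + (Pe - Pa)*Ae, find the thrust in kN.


F = 402.9 * 3892 + (35756 - 8535) * 2.62 = 1.6394e+06 N = 1639.4 kN

1639.4 kN
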